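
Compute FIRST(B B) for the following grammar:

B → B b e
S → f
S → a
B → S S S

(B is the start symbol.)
FIRST sets of the non-terminals involved (from the grammar, by fixed-point iteration):
  FIRST(B) = { 'a', 'f' }

To compute FIRST(B B), process the symbols left to right:
Symbol B is a non-terminal. Add FIRST(B) \ {ε} = { 'a', 'f' }
B is not nullable (ε ∉ FIRST(B)), so stop here.
FIRST(B B) = { 'a', 'f' }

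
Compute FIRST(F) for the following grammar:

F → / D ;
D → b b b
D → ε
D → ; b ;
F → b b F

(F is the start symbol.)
To compute FIRST(F), examine every production with F on the left-hand side, reading each right-hand side left to right until a non-nullable symbol is reached.

From F → / D ;:
  - '/' is a terminal: add '/' and stop
From F → b b F:
  - b is a terminal: add 'b' and stop

Collecting: FIRST(F) = { '/', 'b' }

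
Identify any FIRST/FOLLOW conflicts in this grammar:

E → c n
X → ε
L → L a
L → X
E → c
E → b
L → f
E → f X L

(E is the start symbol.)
Yes. L → L a with FOLLOW(L) on { 'a' }

Nullable non-terminals: L, X.
FIRST sets used below: FIRST(L) = { 'a', 'f', ε }, FIRST(X) = { ε }

L: nullable alternative(s) L → X; FOLLOW(L) = { $, 'a' }
  L → L a: FIRST \ {ε} = { 'a', 'f' } — overlaps FOLLOW(L) on { 'a' }: CONFLICT
  L → X: FIRST \ {ε} = { } — this is the only nullable alternative, skip
  L → f: FIRST \ {ε} = { 'f' } — disjoint from FOLLOW(L)
X has a nullable alternative but only one production, so nothing to check.

E has no nullable alternative, so no FIRST/FOLLOW check is needed there.

So the grammar has 1 FIRST/FOLLOW conflict (marked CONFLICT above).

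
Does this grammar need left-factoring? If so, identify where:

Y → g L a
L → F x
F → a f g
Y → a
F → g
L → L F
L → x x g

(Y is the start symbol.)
No, left-factoring is not needed

Left-factoring is needed when two productions for the same non-terminal
share a common prefix on the right-hand side.

Productions for Y:
  Y → g L a
  Y → a
Productions for L:
  L → F x
  L → L F
  L → x x g
Productions for F:
  F → a f g
  F → g

No common prefixes found.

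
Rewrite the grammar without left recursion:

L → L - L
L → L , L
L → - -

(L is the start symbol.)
L → - - L'
L' → - L L'
L' → , L L'
L' → ε

L is directly left-recursive. The standard transformation for
  A → A α₁ | ... | A α_m | β₁ | ... | β_n
is
  A  → β₁ A' | ... | β_n A'
  A' → α₁ A' | ... | α_m A' | ε

L → - - becomes L → - - L'
L → L - L becomes L' → - L L'
L → L , L becomes L' → , L L'
Add L' → ε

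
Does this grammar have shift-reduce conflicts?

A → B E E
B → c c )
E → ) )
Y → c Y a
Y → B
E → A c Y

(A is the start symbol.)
No shift-reduce conflicts

Augment with A' → A and build the canonical LR(0) collection (I0 = CLOSURE({[A' → . A]}), then GOTO on every symbol after a dot until no new states appear). It has 18 states:
  I0: { [A → . B E E], [A' → . A], [B → . c c )] }  — shift
  I1: { [A' → A .] }  — accept
  I2: { [A → . B E E], [A → B . E E], [B → . c c )], [E → . ) )], [E → . A c Y] }  — shift
  I3: { [B → c . c )] }  — shift
  I4: { [B → c c . )] }  — shift
  I5: { [B → c c ) .] }  — reduce
  I6: { [E → ) . )] }  — shift
  I7: { [E → A . c Y] }  — shift
  I8: { [A → . B E E], [A → B E . E], [B → . c c )], [E → . ) )], [E → . A c Y] }  — shift
  I9: { [A → B E E .] }  — reduce
  I10: { [B → . c c )], [E → A c . Y], [Y → . B], [Y → . c Y a] }  — shift
  I11: { [Y → B .] }  — reduce
  I12: { [E → A c Y .] }  — reduce
  I13: { [B → . c c )], [B → c . c )], [Y → . B], [Y → . c Y a], [Y → c . Y a] }  — shift
  I14: { [Y → c Y . a] }  — shift
  I15: { [B → . c c )], [B → c . c )], [B → c c . )], [Y → . B], [Y → . c Y a], [Y → c . Y a] }  — shift
  I16: { [Y → c Y a .] }  — reduce
  I17: { [E → ) ) .] }  — reduce

No state contains both a complete item and a shift item.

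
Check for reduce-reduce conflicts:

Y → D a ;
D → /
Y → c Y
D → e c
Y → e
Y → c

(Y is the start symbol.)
No reduce-reduce conflicts

A reduce-reduce conflict occurs when an LR(0) state has two complete items [A → α .] and [B → β .] — both call for a reduction, and with no lookahead the parser cannot choose between them.

Augment with Y' → Y and build the canonical LR(0) collection (I0 = CLOSURE({[Y' → . Y]}), then GOTO on every symbol after a dot until no new states appear). It has 10 states:
  I0: { [D → . /], [D → . e c], [Y → . D a ;], [Y → . c Y], [Y → . c], [Y → . e], [Y' → . Y] }  — shift
  I1: { [D → / .] }  — reduce
  I2: { [Y → D . a ;] }  — shift
  I3: { [Y' → Y .] }  — accept
  I4: { [D → . /], [D → . e c], [Y → . D a ;], [Y → . c Y], [Y → . c], [Y → . e], [Y → c . Y], [Y → c .] }  — shift, reduce
  I5: { [D → e . c], [Y → e .] }  — shift, reduce
  I6: { [D → e c .] }  — reduce
  I7: { [Y → c Y .] }  — reduce
  I8: { [Y → D a . ;] }  — shift
  I9: { [Y → D a ; .] }  — reduce

No state contains more than one complete item.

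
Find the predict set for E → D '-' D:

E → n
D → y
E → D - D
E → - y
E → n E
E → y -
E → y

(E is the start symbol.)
{ 'y' }

PREDICT(E → D '-' D) = (FIRST(RHS) \ {ε}) ∪ (FOLLOW(E) if ε ∈ FIRST(RHS), i.e. RHS ⇒* ε)
FIRST(D) = { 'y' }
FIRST(D '-' D) = { 'y' }
ε ∉ FIRST(D '-' D), so FOLLOW(E) is not added.
PREDICT(E → D '-' D) = { 'y' }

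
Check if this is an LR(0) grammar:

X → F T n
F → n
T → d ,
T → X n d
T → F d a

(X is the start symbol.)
A grammar is LR(0) if no state in the canonical LR(0) collection has:
  - both a shift item (dot before a terminal) and a complete item (shift-reduce conflict), or
  - two or more complete items (reduce-reduce conflict; the accept item [X' → X .] counts as a complete item here).

Augment with X' → X and build the canonical LR(0) collection (I0 = CLOSURE({[X' → . X]}), then GOTO on every symbol after a dot until no new states appear). It has 14 states:
  I0: { [F → . n], [X → . F T n], [X' → . X] }  — shift
  I1: { [F → . n], [T → . F d a], [T → . X n d], [T → . d ,], [X → . F T n], [X → F . T n] }  — shift
  I2: { [X' → X .] }  — accept
  I3: { [F → n .] }  — reduce
  I4: { [F → . n], [T → . F d a], [T → . X n d], [T → . d ,], [T → F . d a], [X → . F T n], [X → F . T n] }  — shift
  I5: { [X → F T . n] }  — shift
  I6: { [T → X . n d] }  — shift
  I7: { [T → d . ,] }  — shift
  I8: { [T → d , .] }  — reduce
  I9: { [T → X n . d] }  — shift
  I10: { [T → X n d .] }  — reduce
  I11: { [X → F T n .] }  — reduce
  I12: { [T → F d . a], [T → d . ,] }  — shift
  I13: { [T → F d a .] }  — reduce

Every state is either a pure shift/goto state or contains exactly one complete item and nothing to shift — no conflicts. The grammar is LR(0).

Answer: Yes, the grammar is LR(0)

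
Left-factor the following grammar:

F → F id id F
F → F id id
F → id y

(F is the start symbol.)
Left-factoring transforms A → αβ₁ | αβ₂ into A → αA' and A' → β₁ | β₂
(α is the longest common prefix among the alternatives). Repeat until
no nonterminal has two alternatives with a common prefix.

Round 1: F has alternatives sharing prefix 'F id id'. Introduce F': F → F id id F'
  Add: F' → F
  Add: F' → ε

No remaining common prefixes — done.

Resulting grammar:
F → F id id F'
F' → F
F' → ε
F → id y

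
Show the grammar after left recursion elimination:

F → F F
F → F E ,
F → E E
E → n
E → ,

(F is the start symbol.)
F → E E F'
F' → F F'
F' → E , F'
F' → ε
E → n
E → ,

F is directly left-recursive. The standard transformation for
  A → A α₁ | ... | A α_m | β₁ | ... | β_n
is
  A  → β₁ A' | ... | β_n A'
  A' → α₁ A' | ... | α_m A' | ε

F → E E becomes F → E E F'
F → F F becomes F' → F F'
F → F E , becomes F' → E , F'
Add F' → ε

Productions for other non-terminals are unchanged:
  E → n
  E → ,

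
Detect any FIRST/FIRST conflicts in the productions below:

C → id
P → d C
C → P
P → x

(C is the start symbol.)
FIRST sets of the non-terminals at (or reachable through a nullable prefix from) the front of some alternative:
  FIRST(P) = { 'd', 'x' }

Productions for C:
  C → id: FIRST = { 'id' }
  C → P: FIRST = { 'd', 'x' }
Productions for P:
  P → d C: FIRST = { 'd' }
  P → x: FIRST = { 'x' }

All alternatives of each non-terminal have pairwise disjoint FIRST sets.

Answer: No FIRST/FIRST conflicts.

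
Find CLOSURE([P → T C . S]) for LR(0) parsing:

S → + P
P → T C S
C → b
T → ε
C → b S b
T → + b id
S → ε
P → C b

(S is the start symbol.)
To compute CLOSURE, for each item [A → α.Bβ] where B is a non-terminal, add [B → .γ] for all productions B → γ; repeat for the newly added items until nothing changes.

Start with: [P → T C . S]
  [P → T C . S] has the dot before S: add [S → . + P], [S → .]
No further items can be added.

CLOSURE = { [P → T C . S], [S → . + P], [S → .] }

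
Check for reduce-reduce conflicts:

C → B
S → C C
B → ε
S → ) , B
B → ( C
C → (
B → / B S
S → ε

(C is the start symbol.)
Yes — I1: [B → .] vs [C → ( .]; I6: [B → .] vs [S → .]

A reduce-reduce conflict occurs when an LR(0) state has two complete items [A → α .] and [B → β .] — both call for a reduction, and with no lookahead the parser cannot choose between them.

Augment with C' → C and build the canonical LR(0) collection (I0 = CLOSURE({[C' → . C]}), then GOTO on every symbol after a dot until no new states appear). It has 14 states:
  I0: { [B → . ( C], [B → . / B S], [B → .], [C → . (], [C → . B], [C' → . C] }  — shift, reduce
  I1: { [B → ( . C], [B → . ( C], [B → . / B S], [B → .], [C → ( .], [C → . (], [C → . B] }  — shift, 2 reduces
  I2: { [B → . ( C], [B → . / B S], [B → .], [B → / . B S] }  — shift, reduce
  I3: { [C → B .] }  — reduce
  I4: { [C' → C .] }  — accept
  I5: { [B → ( . C], [B → . ( C], [B → . / B S], [B → .], [C → . (], [C → . B] }  — shift, reduce
  I6: { [B → . ( C], [B → . / B S], [B → .], [B → / B . S], [C → . (], [C → . B], [S → . ) , B], [S → . C C], [S → .] }  — shift, 2 reduces
  I7: { [S → ) . , B] }  — shift
  I8: { [B → . ( C], [B → . / B S], [B → .], [C → . (], [C → . B], [S → C . C] }  — shift, reduce
  I9: { [B → / B S .] }  — reduce
  I10: { [S → C C .] }  — reduce
  I11: { [B → . ( C], [B → . / B S], [B → .], [S → ) , . B] }  — shift, reduce
  I12: { [S → ) , B .] }  — reduce
  I13: { [B → ( C .] }  — reduce

I1 contains complete items [B → .], [C → ( .] — reduce-reduce conflict.
I6 contains complete items [B → .], [S → .] — reduce-reduce conflict.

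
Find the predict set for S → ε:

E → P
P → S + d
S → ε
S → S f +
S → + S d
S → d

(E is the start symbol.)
PREDICT(S → ε) = (FIRST(RHS) \ {ε}) ∪ (FOLLOW(S) if ε ∈ FIRST(RHS), i.e. RHS ⇒* ε)
The right-hand side is ε (FIRST(ε) = { ε }), so the predict set is FOLLOW(S) = { '+', 'd', 'f' }
PREDICT(S → ε) = { '+', 'd', 'f' }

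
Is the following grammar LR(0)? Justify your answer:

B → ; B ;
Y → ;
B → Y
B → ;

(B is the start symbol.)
No. Shift-reduce conflict between [B → ; .] and [B → . ;]

Augment with B' → B and build the canonical LR(0) collection (I0 = CLOSURE({[B' → . B]}), then GOTO on every symbol after a dot until no new states appear). It has 6 states:
  I0: { [B → . ; B ;], [B → . ;], [B → . Y], [B' → . B], [Y → . ;] }  — shift
  I1: { [B → . ; B ;], [B → . ;], [B → . Y], [B → ; . B ;], [B → ; .], [Y → . ;], [Y → ; .] }  — shift, 2 reduces
  I2: { [B' → B .] }  — accept
  I3: { [B → Y .] }  — reduce
  I4: { [B → ; B . ;] }  — shift
  I5: { [B → ; B ; .] }  — reduce

Conflict in state I1:
  Shift-reduce conflict between [B → ; .] and [B → . ;]
So the grammar is NOT LR(0).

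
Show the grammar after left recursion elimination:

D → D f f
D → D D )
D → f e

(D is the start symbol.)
D is directly left-recursive. The standard transformation for
  A → A α₁ | ... | A α_m | β₁ | ... | β_n
is
  A  → β₁ A' | ... | β_n A'
  A' → α₁ A' | ... | α_m A' | ε

D → f e becomes D → f e D'
D → D f f becomes D' → f f D'
D → D D ) becomes D' → D ) D'
Add D' → ε

Resulting grammar:
D → f e D'
D' → f f D'
D' → D ) D'
D' → ε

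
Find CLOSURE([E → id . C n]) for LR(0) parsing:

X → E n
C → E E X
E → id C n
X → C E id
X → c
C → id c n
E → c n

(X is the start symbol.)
{ [C → . E E X], [C → . id c n], [E → . c n], [E → . id C n], [E → id . C n] }

Start with: [E → id . C n]
  [E → id . C n] has the dot before C: add [C → . E E X], [C → . id c n]
  [C → . E E X] has the dot before E: add [E → . id C n], [E → . c n]
No further items can be added.

CLOSURE = { [C → . E E X], [C → . id c n], [E → . c n], [E → . id C n], [E → id . C n] }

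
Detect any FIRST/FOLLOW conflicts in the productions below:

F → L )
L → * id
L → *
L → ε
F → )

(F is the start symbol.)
No FIRST/FOLLOW conflicts.

A FIRST/FOLLOW conflict occurs when a non-terminal N has a nullable alternative N → β (β ⇒* ε) and another alternative N → α with FIRST(α) ∩ FOLLOW(N) ≠ ∅: on such a lookahead the parser cannot decide between expanding α and letting N vanish via β.

Nullable non-terminals: L.

L: nullable alternative(s) L → ε; FOLLOW(L) = { ')' }
  L → * id: FIRST \ {ε} = { '*' } — disjoint from FOLLOW(L)
  L → *: FIRST \ {ε} = { '*' } — disjoint from FOLLOW(L)
  L → ε: FIRST \ {ε} = { } — this is the only nullable alternative, skip

F has no nullable alternative, so no FIRST/FOLLOW check is needed there.

No FIRST/FOLLOW conflicts found.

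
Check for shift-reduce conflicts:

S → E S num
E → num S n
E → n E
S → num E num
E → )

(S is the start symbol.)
Yes — I10: [S → num E num .] vs [E → . )]

A shift-reduce conflict occurs when an LR(0) state has both:
  - a complete (reduce) item [A → α .] (dot at the end), and
  - a shift item [B → β . c γ] (dot before a terminal).

Augment with S' → S and build the canonical LR(0) collection (I0 = CLOSURE({[S' → . S]}), then GOTO on every symbol after a dot until no new states appear). It has 14 states:
  I0: { [E → . )], [E → . n E], [E → . num S n], [S → . E S num], [S → . num E num], [S' → . S] }  — shift
  I1: { [E → ) .] }  — reduce
  I2: { [E → . )], [E → . n E], [E → . num S n], [S → . E S num], [S → . num E num], [S → E . S num] }  — shift
  I3: { [S' → S .] }  — accept
  I4: { [E → . )], [E → . n E], [E → . num S n], [E → n . E] }  — shift
  I5: { [E → . )], [E → . n E], [E → . num S n], [E → num . S n], [S → . E S num], [S → . num E num], [S → num . E num] }  — shift
  I6: { [E → . )], [E → . n E], [E → . num S n], [S → . E S num], [S → . num E num], [S → E . S num], [S → num E . num] }  — shift
  I7: { [E → num S . n] }  — shift
  I8: { [E → num S n .] }  — reduce
  I9: { [S → E S . num] }  — shift
  I10: { [E → . )], [E → . n E], [E → . num S n], [E → num . S n], [S → . E S num], [S → . num E num], [S → num . E num], [S → num E num .] }  — shift, reduce
  I11: { [S → E S num .] }  — reduce
  I12: { [E → n E .] }  — reduce
  I13: { [E → . )], [E → . n E], [E → . num S n], [E → num . S n], [S → . E S num], [S → . num E num] }  — shift

I10 contains reduce item [S → num E num .] and shift items [E → . )], [E → . n E], [E → . num S n], [S → . num E num] — shift-reduce conflict.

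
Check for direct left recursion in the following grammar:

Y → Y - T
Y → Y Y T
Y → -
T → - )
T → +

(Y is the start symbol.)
Yes, Y is left-recursive

Direct left recursion occurs when N → N α for some non-terminal N (the right-hand side begins with the left-hand side itself).

Y → Y - T: LEFT RECURSIVE (starts with Y)
Y → Y Y T: LEFT RECURSIVE (starts with Y)
Y → -: starts with '-'
T → - ): starts with '-'
T → +: starts with '+'

The grammar has direct left recursion on: Y.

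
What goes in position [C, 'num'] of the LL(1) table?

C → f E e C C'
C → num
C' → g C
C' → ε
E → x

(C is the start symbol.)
C → num

To find M[C, 'num'], we find productions for C where 'num' is in the predict set (PREDICT(N → α) = (FIRST(α) \ {ε}) ∪ (FOLLOW(N) if α ⇒* ε)).

C → f E e C C': PREDICT = { 'f' }
C → num: PREDICT = { 'num' }
  'num' is in predict set, so this production goes in M[C, 'num']

M[C, 'num'] = C → num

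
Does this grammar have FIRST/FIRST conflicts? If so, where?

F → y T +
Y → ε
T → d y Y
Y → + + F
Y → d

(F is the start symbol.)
A FIRST/FIRST conflict occurs when two productions N → α and N → β for the same non-terminal have FIRST(α) ∩ FIRST(β) ≠ ∅ (with ε ∈ FIRST of a nullable right-hand side, so two nullable alternatives also conflict).

Productions for Y:
  Y → ε: FIRST = { ε }
  Y → + + F: FIRST = { '+' }
  Y → d: FIRST = { 'd' }
F, T have only one production, so no FIRST/FIRST conflict is possible there.

All alternatives of each non-terminal have pairwise disjoint FIRST sets.

Answer: No FIRST/FIRST conflicts.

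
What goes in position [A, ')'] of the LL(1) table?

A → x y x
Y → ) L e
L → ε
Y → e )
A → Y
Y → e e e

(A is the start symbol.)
A → Y

To find M[A, ')'], we find productions for A where ')' is in the predict set (PREDICT(N → α) = (FIRST(α) \ {ε}) ∪ (FOLLOW(N) if α ⇒* ε)).

Relevant sets:
  FIRST(Y) = { ')', 'e' }

A → x y x: PREDICT = { 'x' }
A → Y: PREDICT = { ')', 'e' }
  ')' is in predict set, so this production goes in M[A, ')']

M[A, ')'] = A → Y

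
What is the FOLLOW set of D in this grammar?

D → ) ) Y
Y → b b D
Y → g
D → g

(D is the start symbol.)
To compute FOLLOW(D), find every occurrence of D on a right-hand side N → α D β: add FIRST(β) \ {ε}, and if β is empty or nullable also add FOLLOW(N). Iterate to a fixed point.

D is the start symbol, so $ ∈ FOLLOW(D).
In Y → b b D: D is at the end, add FOLLOW(Y)

The FOLLOW sets referred to above (computed the same way, to a fixed point):
  FOLLOW(Y) = { $ }

Taking the union: FOLLOW(D) = { $ }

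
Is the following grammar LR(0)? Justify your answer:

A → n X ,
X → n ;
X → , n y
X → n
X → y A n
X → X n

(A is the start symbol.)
No. Shift-reduce conflict between [X → n .] and [X → n . ;]

Augment with A' → A and build the canonical LR(0) collection (I0 = CLOSURE({[A' → . A]}), then GOTO on every symbol after a dot until no new states appear). It has 14 states:
  I0: { [A → . n X ,], [A' → . A] }  — shift
  I1: { [A' → A .] }  — accept
  I2: { [A → n . X ,], [X → . , n y], [X → . X n], [X → . n ;], [X → . n], [X → . y A n] }  — shift
  I3: { [X → , . n y] }  — shift
  I4: { [A → n X . ,], [X → X . n] }  — shift
  I5: { [X → n . ;], [X → n .] }  — shift, reduce
  I6: { [A → . n X ,], [X → y . A n] }  — shift
  I7: { [X → y A . n] }  — shift
  I8: { [X → y A n .] }  — reduce
  I9: { [X → n ; .] }  — reduce
  I10: { [A → n X , .] }  — reduce
  I11: { [X → X n .] }  — reduce
  I12: { [X → , n . y] }  — shift
  I13: { [X → , n y .] }  — reduce

Conflict in state I5:
  Shift-reduce conflict between [X → n .] and [X → n . ;]
So the grammar is NOT LR(0).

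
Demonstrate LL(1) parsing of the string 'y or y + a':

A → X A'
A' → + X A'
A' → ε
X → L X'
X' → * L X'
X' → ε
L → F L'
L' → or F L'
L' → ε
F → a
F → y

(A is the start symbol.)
Stack is shown with the top on the left.

Stack            Input         Action
-------------------------------------
A $              y or y + a $  output A → X A'
X A' $           y or y + a $  output X → L X'
L X' A' $        y or y + a $  output L → F L'
F L' X' A' $     y or y + a $  output F → y
y L' X' A' $     y or y + a $  match 'y'
L' X' A' $       or y + a $    output L' → or F L'
or F L' X' A' $  or y + a $    match 'or'
F L' X' A' $     y + a $       output F → y
y L' X' A' $     y + a $       match 'y'
L' X' A' $       + a $         output L' → ε
X' A' $          + a $         output X' → ε
A' $             + a $         output A' → + X A'
+ X A' $         + a $         match '+'
X A' $           a $           output X → L X'
L X' A' $        a $           output L → F L'
F L' X' A' $     a $           output F → a
a L' X' A' $     a $           match 'a'
L' X' A' $       $             output L' → ε
X' A' $          $             output X' → ε
A' $             $             output A' → ε
$                $             accept

The string is accepted.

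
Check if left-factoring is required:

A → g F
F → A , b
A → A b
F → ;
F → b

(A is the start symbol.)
Left-factoring is needed when two productions for the same non-terminal
share a common prefix on the right-hand side.

Productions for A:
  A → g F
  A → A b
Productions for F:
  F → A , b
  F → ;
  F → b

No common prefixes found.

Answer: No, left-factoring is not needed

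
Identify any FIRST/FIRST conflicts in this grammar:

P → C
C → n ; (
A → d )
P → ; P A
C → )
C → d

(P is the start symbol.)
FIRST sets of the non-terminals at (or reachable through a nullable prefix from) the front of some alternative:
  FIRST(C) = { ')', 'd', 'n' }

Productions for P:
  P → C: FIRST = { ')', 'd', 'n' }
  P → ; P A: FIRST = { ';' }
Productions for C:
  C → n ; (: FIRST = { 'n' }
  C → ): FIRST = { ')' }
  C → d: FIRST = { 'd' }
A has only one production, so no FIRST/FIRST conflict is possible there.

All alternatives of each non-terminal have pairwise disjoint FIRST sets.

Answer: No FIRST/FIRST conflicts.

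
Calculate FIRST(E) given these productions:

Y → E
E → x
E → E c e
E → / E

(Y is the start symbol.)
To compute FIRST(E), examine every production with E on the left-hand side, reading each right-hand side left to right until a non-nullable symbol is reached.

From E → x:
  - x is a terminal: add 'x' and stop
From E → E c e:
  - E is the symbol being defined: contributes nothing new
    E is not nullable, so stop
From E → / E:
  - '/' is a terminal: add '/' and stop

Collecting: FIRST(E) = { '/', 'x' }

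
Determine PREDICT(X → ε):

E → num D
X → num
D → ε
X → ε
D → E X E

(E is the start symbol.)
{ 'num' }

PREDICT(X → ε) = (FIRST(RHS) \ {ε}) ∪ (FOLLOW(X) if ε ∈ FIRST(RHS), i.e. RHS ⇒* ε)
The right-hand side is ε (FIRST(ε) = { ε }), so the predict set is FOLLOW(X) = { 'num' }
PREDICT(X → ε) = { 'num' }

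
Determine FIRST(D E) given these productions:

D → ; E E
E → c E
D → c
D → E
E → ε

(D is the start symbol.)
FIRST sets of the non-terminals involved (from the grammar, by fixed-point iteration):
  FIRST(D) = { ';', 'c', ε }
  FIRST(E) = { 'c', ε }

To compute FIRST(D E), process the symbols left to right:
Symbol D is a non-terminal. Add FIRST(D) \ {ε} = { ';', 'c' }
D is nullable (ε ∈ FIRST(D)), continue to the next symbol.
Symbol E is a non-terminal. Add FIRST(E) \ {ε} = { 'c' }
E is nullable (ε ∈ FIRST(E)), continue to the next symbol.
All symbols are nullable, so ε is in the result.
FIRST(D E) = { ';', 'c', ε }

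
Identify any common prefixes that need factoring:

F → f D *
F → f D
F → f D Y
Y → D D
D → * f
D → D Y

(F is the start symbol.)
Left-factoring is needed when two productions for the same non-terminal
share a common prefix on the right-hand side.

Productions for F:
  F → f D *
  F → f D
  F → f D Y
Productions for D:
  D → * f
  D → D Y

Found common prefix 'f D' in productions for F

Answer: Yes, F has productions with common prefix 'f D'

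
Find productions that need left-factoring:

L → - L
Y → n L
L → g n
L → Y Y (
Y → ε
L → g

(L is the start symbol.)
Yes, L has productions with common prefix 'g'

Left-factoring is needed when two productions for the same non-terminal
share a common prefix on the right-hand side.

Productions for L:
  L → - L
  L → g n
  L → Y Y (
  L → g
Productions for Y:
  Y → n L
  Y → ε

Found common prefix 'g' in productions for L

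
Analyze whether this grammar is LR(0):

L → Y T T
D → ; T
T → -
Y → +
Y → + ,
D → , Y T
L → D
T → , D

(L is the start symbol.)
Augment with L' → L and build the canonical LR(0) collection (I0 = CLOSURE({[L' → . L]}), then GOTO on every symbol after a dot until no new states appear). It has 16 states:
  I0: { [D → . , Y T], [D → . ; T], [L → . D], [L → . Y T T], [L' → . L], [Y → . + ,], [Y → . +] }  — shift
  I1: { [Y → + . ,], [Y → + .] }  — shift, reduce
  I2: { [D → , . Y T], [Y → . + ,], [Y → . +] }  — shift
  I3: { [D → ; . T], [T → . , D], [T → . -] }  — shift
  I4: { [L → D .] }  — reduce
  I5: { [L' → L .] }  — accept
  I6: { [L → Y . T T], [T → . , D], [T → . -] }  — shift
  I7: { [D → . , Y T], [D → . ; T], [T → , . D] }  — shift
  I8: { [T → - .] }  — reduce
  I9: { [L → Y T . T], [T → . , D], [T → . -] }  — shift
  I10: { [L → Y T T .] }  — reduce
  I11: { [T → , D .] }  — reduce
  I12: { [D → ; T .] }  — reduce
  I13: { [D → , Y . T], [T → . , D], [T → . -] }  — shift
  I14: { [D → , Y T .] }  — reduce
  I15: { [Y → + , .] }  — reduce

Conflict in state I1:
  Shift-reduce conflict between [Y → + .] and [Y → + . ,]
So the grammar is NOT LR(0).

Answer: No. Shift-reduce conflict between [Y → + .] and [Y → + . ,]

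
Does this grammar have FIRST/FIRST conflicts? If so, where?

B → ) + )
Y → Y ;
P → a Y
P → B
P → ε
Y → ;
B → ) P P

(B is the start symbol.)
Yes. B → ')' '+' ')' / B → ')' P P on { ')' }; Y → Y ';' / Y → ';' on { ';' }

FIRST sets of the non-terminals at (or reachable through a nullable prefix from) the front of some alternative:
  FIRST(Y) = { ';' }
  FIRST(B) = { ')' }

Productions for B:
  B → ) + ): FIRST = { ')' }
  B → ) P P: FIRST = { ')' }
Productions for Y:
  Y → Y ;: FIRST = { ';' }
  Y → ;: FIRST = { ';' }
Productions for P:
  P → a Y: FIRST = { 'a' }
  P → B: FIRST = { ')' }
  P → ε: FIRST = { ε }

Conflict for B: B → ) + ) and B → ) P P
  Overlap: { ')' }
Conflict for Y: Y → Y ; and Y → ;
  Overlap: { ';' }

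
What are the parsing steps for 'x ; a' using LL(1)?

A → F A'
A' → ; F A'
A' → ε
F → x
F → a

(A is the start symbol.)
LL(1) parsing maintains a stack (initially the start symbol over $) and the input. At each step: if the stack top is a terminal, match it against the current input token; if it is a non-terminal N, replace it with the RHS of M[N, lookahead] (the unique production whose predict set contains the lookahead).

Stack is shown with the top on the left.

Stack     Input    Action
-------------------------
A $       x ; a $  output A → F A'
F A' $    x ; a $  output F → x
x A' $    x ; a $  match 'x'
A' $      ; a $    output A' → ; F A'
; F A' $  ; a $    match ';'
F A' $    a $      output F → a
a A' $    a $      match 'a'
A' $      $        output A' → ε
$         $        accept

The string is accepted.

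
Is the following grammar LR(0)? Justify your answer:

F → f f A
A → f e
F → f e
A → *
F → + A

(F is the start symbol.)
A grammar is LR(0) if no state in the canonical LR(0) collection has:
  - both a shift item (dot before a terminal) and a complete item (shift-reduce conflict), or
  - two or more complete items (reduce-reduce conflict; the accept item [F' → F .] counts as a complete item here).

Augment with F' → F and build the canonical LR(0) collection (I0 = CLOSURE({[F' → . F]}), then GOTO on every symbol after a dot until no new states appear). It has 11 states:
  I0: { [F → . + A], [F → . f e], [F → . f f A], [F' → . F] }  — shift
  I1: { [A → . *], [A → . f e], [F → + . A] }  — shift
  I2: { [F' → F .] }  — accept
  I3: { [F → f . e], [F → f . f A] }  — shift
  I4: { [F → f e .] }  — reduce
  I5: { [A → . *], [A → . f e], [F → f f . A] }  — shift
  I6: { [A → * .] }  — reduce
  I7: { [F → f f A .] }  — reduce
  I8: { [A → f . e] }  — shift
  I9: { [A → f e .] }  — reduce
  I10: { [F → + A .] }  — reduce

Every state is either a pure shift/goto state or contains exactly one complete item and nothing to shift — no conflicts. The grammar is LR(0).

Answer: Yes, the grammar is LR(0)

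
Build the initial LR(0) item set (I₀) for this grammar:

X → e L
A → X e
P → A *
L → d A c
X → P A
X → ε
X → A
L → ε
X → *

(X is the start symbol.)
{ [A → . X e], [P → . A *], [X → . *], [X → . A], [X → . P A], [X → . e L], [X → .], [X' → . X] }

First, augment the grammar with X' → X
I₀ = CLOSURE({ [X' → . X] }):
  [X' → . X] has the dot before X: add [X → . e L], [X → . P A], [X → .], [X → . A], [X → . *]
  [X → . P A] has the dot before P: add [P → . A *]
  [X → . A] has the dot before A: add [A → . X e]
No further items can be added.

I₀ = { [A → . X e], [P → . A *], [X → . *], [X → . A], [X → . P A], [X → . e L], [X → .], [X' → . X] }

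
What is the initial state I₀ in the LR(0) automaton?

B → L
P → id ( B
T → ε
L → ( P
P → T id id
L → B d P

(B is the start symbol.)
First, augment the grammar with B' → B
I₀ = CLOSURE({ [B' → . B] }):
  [B' → . B] has the dot before B: add [B → . L]
  [B → . L] has the dot before L: add [L → . ( P], [L → . B d P]
No further items can be added.

I₀ = { [B → . L], [B' → . B], [L → . ( P], [L → . B d P] }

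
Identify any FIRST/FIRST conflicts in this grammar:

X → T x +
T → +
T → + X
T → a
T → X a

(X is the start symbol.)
FIRST sets of the non-terminals at (or reachable through a nullable prefix from) the front of some alternative:
  FIRST(X) = { '+', 'a' }

Productions for T:
  T → +: FIRST = { '+' }
  T → + X: FIRST = { '+' }
  T → a: FIRST = { 'a' }
  T → X a: FIRST = { '+', 'a' }
X has only one production, so no FIRST/FIRST conflict is possible there.

Conflict for T: T → + and T → + X
  Overlap: { '+' }
Conflict for T: T → + and T → X a
  Overlap: { '+' }
Conflict for T: T → + X and T → X a
  Overlap: { '+' }
Conflict for T: T → a and T → X a
  Overlap: { 'a' }

Answer: Yes. T → '+' / T → '+' X on { '+' }; T → '+' / T → X a on { '+' }; T → '+' X / T → X a on { '+' }; T → a / T → X a on { 'a' }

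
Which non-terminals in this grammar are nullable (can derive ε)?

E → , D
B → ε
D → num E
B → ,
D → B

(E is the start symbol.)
{ 'B', 'D' }

A non-terminal is nullable if it can derive ε (the empty string): either it has an ε-production, or it has a production whose right-hand side consists entirely of nullable non-terminals.

ε-productions: B → ε
So B is immediately nullable.
D → B: every symbol on the right is nullable, so D is nullable too.
No further non-terminal can be added: every production for the remaining non-terminals contains a terminal or a non-nullable non-terminal.
Nullable = { 'B', 'D' }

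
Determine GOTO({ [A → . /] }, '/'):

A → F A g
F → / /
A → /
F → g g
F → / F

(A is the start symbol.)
{ [A → / .] }

GOTO(I, '/') = CLOSURE({ [A → αX.β] : [A → α.Xβ] ∈ I, X = '/' })

Items with dot before '/', with the dot advanced:
  [A → . /] → [A → / .]
Closure adds nothing (no advanced item has the dot before a non-terminal).

GOTO = { [A → / .] }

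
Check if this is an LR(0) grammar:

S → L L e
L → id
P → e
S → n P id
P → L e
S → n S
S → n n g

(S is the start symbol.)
A grammar is LR(0) if no state in the canonical LR(0) collection has:
  - both a shift item (dot before a terminal) and a complete item (shift-reduce conflict), or
  - two or more complete items (reduce-reduce conflict; the accept item [S' → S .] counts as a complete item here).

Augment with S' → S and build the canonical LR(0) collection (I0 = CLOSURE({[S' → . S]}), then GOTO on every symbol after a dot until no new states appear). It has 15 states:
  I0: { [L → . id], [S → . L L e], [S → . n P id], [S → . n S], [S → . n n g], [S' → . S] }  — shift
  I1: { [L → . id], [S → L . L e] }  — shift
  I2: { [S' → S .] }  — accept
  I3: { [L → id .] }  — reduce
  I4: { [L → . id], [P → . L e], [P → . e], [S → . L L e], [S → . n P id], [S → . n S], [S → . n n g], [S → n . P id], [S → n . S], [S → n . n g] }  — shift
  I5: { [L → . id], [P → L . e], [S → L . L e] }  — shift
  I6: { [S → n P . id] }  — shift
  I7: { [S → n S .] }  — reduce
  I8: { [P → e .] }  — reduce
  I9: { [L → . id], [P → . L e], [P → . e], [S → . L L e], [S → . n P id], [S → . n S], [S → . n n g], [S → n . P id], [S → n . S], [S → n . n g], [S → n n . g] }  — shift
  I10: { [S → n n g .] }  — reduce
  I11: { [S → n P id .] }  — reduce
  I12: { [S → L L . e] }  — shift
  I13: { [P → L e .] }  — reduce
  I14: { [S → L L e .] }  — reduce

Every state is either a pure shift/goto state or contains exactly one complete item and nothing to shift — no conflicts. The grammar is LR(0).

Answer: Yes, the grammar is LR(0)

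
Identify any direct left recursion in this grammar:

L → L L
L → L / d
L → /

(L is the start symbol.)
L → L L: LEFT RECURSIVE (starts with L)
L → L / d: LEFT RECURSIVE (starts with L)
L → /: starts with '/'

The grammar has direct left recursion on: L.

Answer: Yes, L is left-recursive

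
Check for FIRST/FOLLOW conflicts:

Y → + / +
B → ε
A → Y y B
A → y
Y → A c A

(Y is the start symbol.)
No FIRST/FOLLOW conflicts.

Nullable non-terminals: B.
B has a nullable alternative but only one production, so nothing to check.

A, Y have no nullable alternative, so no FIRST/FOLLOW check is needed there.

No FIRST/FOLLOW conflicts found.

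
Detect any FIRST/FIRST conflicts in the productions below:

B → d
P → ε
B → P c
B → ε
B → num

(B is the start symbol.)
No FIRST/FIRST conflicts.

A FIRST/FIRST conflict occurs when two productions N → α and N → β for the same non-terminal have FIRST(α) ∩ FIRST(β) ≠ ∅ (with ε ∈ FIRST of a nullable right-hand side, so two nullable alternatives also conflict).

FIRST sets of the non-terminals at (or reachable through a nullable prefix from) the front of some alternative:
  FIRST(P) = { ε }

Productions for B:
  B → d: FIRST = { 'd' }
  B → P c: FIRST = { 'c' }
  B → ε: FIRST = { ε }
  B → num: FIRST = { 'num' }
P has only one production, so no FIRST/FIRST conflict is possible there.

All alternatives of each non-terminal have pairwise disjoint FIRST sets.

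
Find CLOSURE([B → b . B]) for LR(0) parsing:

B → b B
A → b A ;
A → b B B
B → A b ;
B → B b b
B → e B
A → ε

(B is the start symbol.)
{ [A → . b A ;], [A → . b B B], [A → .], [B → . A b ;], [B → . B b b], [B → . b B], [B → . e B], [B → b . B] }

Start with: [B → b . B]
  [B → b . B] has the dot before B: add [B → . b B], [B → . A b ;], [B → . B b b], [B → . e B]
  [B → . A b ;] has the dot before A: add [A → . b A ;], [A → . b B B], [A → .]
No further items can be added.

CLOSURE = { [A → . b A ;], [A → . b B B], [A → .], [B → . A b ;], [B → . B b b], [B → . b B], [B → . e B], [B → b . B] }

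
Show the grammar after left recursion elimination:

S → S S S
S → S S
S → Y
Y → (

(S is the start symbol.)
S is directly left-recursive. The standard transformation for
  A → A α₁ | ... | A α_m | β₁ | ... | β_n
is
  A  → β₁ A' | ... | β_n A'
  A' → α₁ A' | ... | α_m A' | ε

S → Y becomes S → Y S'
S → S S S becomes S' → S S S'
S → S S becomes S' → S S'
Add S' → ε

Productions for other non-terminals are unchanged:
  Y → (

Resulting grammar:
S → Y S'
S' → S S S'
S' → S S'
S' → ε
Y → (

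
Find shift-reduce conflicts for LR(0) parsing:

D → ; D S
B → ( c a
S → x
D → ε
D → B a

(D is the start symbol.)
Augment with D' → D and build the canonical LR(0) collection (I0 = CLOSURE({[D' → . D]}), then GOTO on every symbol after a dot until no new states appear). It has 11 states:
  I0: { [B → . ( c a], [D → . ; D S], [D → . B a], [D → .], [D' → . D] }  — shift, reduce
  I1: { [B → ( . c a] }  — shift
  I2: { [B → . ( c a], [D → . ; D S], [D → . B a], [D → .], [D → ; . D S] }  — shift, reduce
  I3: { [D → B . a] }  — shift
  I4: { [D' → D .] }  — accept
  I5: { [D → B a .] }  — reduce
  I6: { [D → ; D . S], [S → . x] }  — shift
  I7: { [D → ; D S .] }  — reduce
  I8: { [S → x .] }  — reduce
  I9: { [B → ( c . a] }  — shift
  I10: { [B → ( c a .] }  — reduce

I0 contains reduce item [D → .] and shift items [B → . ( c a], [D → . ; D S] — shift-reduce conflict.
I2 contains reduce item [D → .] and shift items [B → . ( c a], [D → . ; D S] — shift-reduce conflict.

Answer: Yes — I0: [D → .] vs [B → . ( c a]; I2: [D → .] vs [B → . ( c a]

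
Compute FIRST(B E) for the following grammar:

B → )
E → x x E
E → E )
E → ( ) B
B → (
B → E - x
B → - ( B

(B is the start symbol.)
{ '(', ')', '-', 'x' }

FIRST sets of the non-terminals involved (from the grammar, by fixed-point iteration):
  FIRST(B) = { '(', ')', '-', 'x' }

To compute FIRST(B E), process the symbols left to right:
Symbol B is a non-terminal. Add FIRST(B) \ {ε} = { '(', ')', '-', 'x' }
B is not nullable (ε ∉ FIRST(B)), so stop here.
FIRST(B E) = { '(', ')', '-', 'x' }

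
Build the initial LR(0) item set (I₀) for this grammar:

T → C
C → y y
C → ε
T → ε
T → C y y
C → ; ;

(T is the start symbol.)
{ [C → . ; ;], [C → . y y], [C → .], [T → . C y y], [T → . C], [T → .], [T' → . T] }

First, augment the grammar with T' → T
I₀ = CLOSURE({ [T' → . T] }):
  [T' → . T] has the dot before T: add [T → . C], [T → .], [T → . C y y]
  [T → . C] has the dot before C: add [C → . y y], [C → .], [C → . ; ;]
No further items can be added.

I₀ = { [C → . ; ;], [C → . y y], [C → .], [T → . C y y], [T → . C], [T → .], [T' → . T] }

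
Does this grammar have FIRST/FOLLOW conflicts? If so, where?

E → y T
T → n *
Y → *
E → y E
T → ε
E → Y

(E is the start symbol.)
No FIRST/FOLLOW conflicts.

A FIRST/FOLLOW conflict occurs when a non-terminal N has a nullable alternative N → β (β ⇒* ε) and another alternative N → α with FIRST(α) ∩ FOLLOW(N) ≠ ∅: on such a lookahead the parser cannot decide between expanding α and letting N vanish via β.

Nullable non-terminals: T.

T: nullable alternative(s) T → ε; FOLLOW(T) = { $ }
  T → n *: FIRST \ {ε} = { 'n' } — disjoint from FOLLOW(T)
  T → ε: FIRST \ {ε} = { } — this is the only nullable alternative, skip

E, Y have no nullable alternative, so no FIRST/FOLLOW check is needed there.

No FIRST/FOLLOW conflicts found.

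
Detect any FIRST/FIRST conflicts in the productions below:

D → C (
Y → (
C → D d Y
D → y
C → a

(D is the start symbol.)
FIRST sets of the non-terminals at (or reachable through a nullable prefix from) the front of some alternative:
  FIRST(C) = { 'a', 'y' }
  FIRST(D) = { 'a', 'y' }

Productions for D:
  D → C (: FIRST = { 'a', 'y' }
  D → y: FIRST = { 'y' }
Productions for C:
  C → D d Y: FIRST = { 'a', 'y' }
  C → a: FIRST = { 'a' }
Y has only one production, so no FIRST/FIRST conflict is possible there.

Conflict for D: D → C ( and D → y
  Overlap: { 'y' }
Conflict for C: C → D d Y and C → a
  Overlap: { 'a' }

Answer: Yes. D → C '(' / D → y on { 'y' }; C → D d Y / C → a on { 'a' }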